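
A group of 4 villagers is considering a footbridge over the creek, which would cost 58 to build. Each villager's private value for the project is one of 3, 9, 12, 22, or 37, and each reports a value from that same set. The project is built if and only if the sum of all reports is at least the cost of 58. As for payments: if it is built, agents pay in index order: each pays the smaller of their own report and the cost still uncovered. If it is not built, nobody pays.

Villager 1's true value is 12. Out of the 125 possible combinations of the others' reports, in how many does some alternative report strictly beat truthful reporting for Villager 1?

Others report (3, 9, 37): truth gives 0; report 9 gives 3 > 0. Violating.
Others report (3, 12, 37): truth gives 0; report 9 gives 3 > 0. Violating.
Others report (3, 22, 37): truth gives 0; report 3 gives 9 > 0. Violating.
Others report (3, 37, 9): truth gives 0; report 9 gives 3 > 0. Violating.
Others report (3, 3, 3): truth gives 0; no alternative beats it.
Others report (3, 3, 9): truth gives 0; no alternative beats it.
(Checking all 125 profiles: 65 have a profitable deviation, 60 do not.)

65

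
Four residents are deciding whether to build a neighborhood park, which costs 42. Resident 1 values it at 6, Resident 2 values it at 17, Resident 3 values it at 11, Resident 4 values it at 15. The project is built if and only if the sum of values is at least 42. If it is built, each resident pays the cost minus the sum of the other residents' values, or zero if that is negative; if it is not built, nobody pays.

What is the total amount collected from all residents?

22

Total value 49 ≥ cost 42, so it is built.
Resident 1: others sum to 43; max(0, 42 - 43) = 0.
Resident 2: others sum to 32; max(0, 42 - 32) = 10.
Resident 3: others sum to 38; max(0, 42 - 38) = 4.
Resident 4: others sum to 34; max(0, 42 - 34) = 8.
Total collected = 0 + 10 + 4 + 8 = 22.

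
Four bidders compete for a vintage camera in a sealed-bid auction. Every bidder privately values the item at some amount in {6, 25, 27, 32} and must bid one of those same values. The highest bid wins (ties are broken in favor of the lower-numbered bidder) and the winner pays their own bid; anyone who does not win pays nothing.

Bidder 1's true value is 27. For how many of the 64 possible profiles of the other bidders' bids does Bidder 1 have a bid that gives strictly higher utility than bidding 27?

Others bid (6, 6, 6): truth gives 0; bid 6 gives 21 > 0. Violating.
Others bid (6, 6, 25): truth gives 0; bid 25 gives 2 > 0. Violating.
Others bid (6, 25, 6): truth gives 0; bid 25 gives 2 > 0. Violating.
Others bid (6, 25, 25): truth gives 0; bid 25 gives 2 > 0. Violating.
Others bid (6, 6, 27): truth gives 0; no alternative beats it.
Others bid (6, 6, 32): truth gives 0; no alternative beats it.
(Checking all 64 profiles: 8 have a profitable deviation, 56 do not.)

8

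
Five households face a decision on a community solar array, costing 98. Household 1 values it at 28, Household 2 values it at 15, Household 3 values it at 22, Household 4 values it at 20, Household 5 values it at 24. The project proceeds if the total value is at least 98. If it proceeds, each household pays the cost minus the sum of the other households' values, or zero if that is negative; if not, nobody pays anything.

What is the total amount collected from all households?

Total value 109 ≥ cost 98, so it is built.
Household 1: others sum to 81; max(0, 98 - 81) = 17.
Household 2: others sum to 94; max(0, 98 - 94) = 4.
Household 3: others sum to 87; max(0, 98 - 87) = 11.
Household 4: others sum to 89; max(0, 98 - 89) = 9.
Household 5: others sum to 85; max(0, 98 - 85) = 13.
Total collected = 17 + 4 + 11 + 9 + 13 = 54.

54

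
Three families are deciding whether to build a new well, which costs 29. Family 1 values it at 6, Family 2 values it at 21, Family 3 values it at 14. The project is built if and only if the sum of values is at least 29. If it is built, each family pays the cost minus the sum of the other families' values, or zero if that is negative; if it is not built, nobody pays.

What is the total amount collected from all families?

11

Total value 41 ≥ cost 29, so it is built.
Family 1: others sum to 35; max(0, 29 - 35) = 0.
Family 2: others sum to 20; max(0, 29 - 20) = 9.
Family 3: others sum to 27; max(0, 29 - 27) = 2.
Total collected = 0 + 9 + 2 = 11.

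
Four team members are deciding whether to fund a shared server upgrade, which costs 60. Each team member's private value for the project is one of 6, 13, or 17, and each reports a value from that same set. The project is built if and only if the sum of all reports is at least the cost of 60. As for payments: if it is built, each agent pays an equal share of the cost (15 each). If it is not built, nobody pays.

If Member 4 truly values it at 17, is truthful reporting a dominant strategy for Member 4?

Check each profile of the others' reports and compare truth against every alternative report.
Others report (13, 13, 17): truth gives 2, best alternative gives 0.
Others report (13, 17, 13): truth gives 2, best alternative gives 0.
Others report (17, 13, 13): truth gives 2, best alternative gives 0.
Others report (13, 17, 17): truth gives 2, best alternative gives 2.
Others report (17, 13, 17): truth gives 2, best alternative gives 2.
Others report (17, 17, 13): truth gives 2, best alternative gives 2.
(Remaining 21 profiles checked similarly; truth is weakly best in each.)
In every case the truthful report is at least as good as any alternative, so it is a dominant strategy.

Yes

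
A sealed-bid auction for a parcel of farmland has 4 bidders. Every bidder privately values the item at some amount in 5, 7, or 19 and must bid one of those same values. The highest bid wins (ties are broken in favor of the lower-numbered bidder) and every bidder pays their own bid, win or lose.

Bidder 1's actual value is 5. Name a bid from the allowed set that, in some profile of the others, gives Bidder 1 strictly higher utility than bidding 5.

7

Suppose Bidder 2 bids 5, Bidder 3 bids 5 and Bidder 4 bids 7.
Bid 5: loses but pays 5, utility -5.
Bid 7: wins, pays 7, utility 5 - 7 = -2.
So bidding 7 beats truth here (-2 > -5).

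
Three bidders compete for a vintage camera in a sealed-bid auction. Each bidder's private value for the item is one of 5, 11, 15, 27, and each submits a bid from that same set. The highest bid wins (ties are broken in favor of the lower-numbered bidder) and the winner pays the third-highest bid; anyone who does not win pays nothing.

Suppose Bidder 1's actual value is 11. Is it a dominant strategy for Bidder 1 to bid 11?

No

Consider the case where Bidder 2 bids 5 and Bidder 3 bids 15.
Truthful bid 11: loses, pays 0, utility 0.
Bid 15 instead: wins, pays 5, utility 11 - 5 = 6.
Since 6 > 0, bidding 15 is strictly better here, so truthful bidding is not dominant.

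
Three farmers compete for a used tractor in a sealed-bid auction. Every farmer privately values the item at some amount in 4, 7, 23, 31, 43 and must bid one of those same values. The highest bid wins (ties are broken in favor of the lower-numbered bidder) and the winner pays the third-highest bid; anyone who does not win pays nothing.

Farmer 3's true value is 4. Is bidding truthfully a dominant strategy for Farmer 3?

Check each profile of the others' bids and compare truth against every alternative bid.
Others bid (4, 4): truth gives 0, best alternative gives 0.
Others bid (4, 7): truth gives 0, best alternative gives 0.
Others bid (4, 23): truth gives 0, best alternative gives 0.
Others bid (4, 31): truth gives 0, best alternative gives 0.
Others bid (4, 43): truth gives 0, best alternative gives 0.
Others bid (7, 4): truth gives 0, best alternative gives 0.
(Remaining 19 profiles checked similarly; truth is weakly best in each.)
In every case the truthful bid is at least as good as any alternative, so it is a dominant strategy.

Yes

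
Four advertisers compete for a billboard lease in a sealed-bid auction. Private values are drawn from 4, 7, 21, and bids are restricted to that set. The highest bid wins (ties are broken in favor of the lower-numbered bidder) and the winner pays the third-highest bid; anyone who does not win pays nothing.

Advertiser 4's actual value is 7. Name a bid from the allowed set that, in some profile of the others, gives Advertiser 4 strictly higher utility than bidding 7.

21

Suppose Advertiser 1 bids 4, Advertiser 2 bids 4 and Advertiser 3 bids 7.
Bid 7: loses, pays 0, utility 0.
Bid 21: wins, pays 4, utility 7 - 4 = 3.
So bidding 21 beats truth here (3 > 0).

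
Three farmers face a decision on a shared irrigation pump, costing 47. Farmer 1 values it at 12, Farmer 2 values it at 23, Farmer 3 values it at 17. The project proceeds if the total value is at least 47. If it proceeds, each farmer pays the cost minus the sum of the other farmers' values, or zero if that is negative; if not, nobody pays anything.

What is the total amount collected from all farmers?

37

Total value 52 ≥ cost 47, so it is built.
Farmer 1: others sum to 40; max(0, 47 - 40) = 7.
Farmer 2: others sum to 29; max(0, 47 - 29) = 18.
Farmer 3: others sum to 35; max(0, 47 - 35) = 12.
Total collected = 7 + 18 + 12 = 37.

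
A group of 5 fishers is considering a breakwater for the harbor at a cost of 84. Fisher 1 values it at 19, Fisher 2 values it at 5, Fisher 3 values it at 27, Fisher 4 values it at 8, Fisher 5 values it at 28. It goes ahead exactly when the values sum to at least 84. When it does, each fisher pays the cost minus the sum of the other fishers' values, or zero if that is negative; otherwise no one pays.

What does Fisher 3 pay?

24

Total value 87 ≥ cost 84, so the project is built.
The other fishers' values sum to 60.
Cost minus that sum is 84 - 60 = 24.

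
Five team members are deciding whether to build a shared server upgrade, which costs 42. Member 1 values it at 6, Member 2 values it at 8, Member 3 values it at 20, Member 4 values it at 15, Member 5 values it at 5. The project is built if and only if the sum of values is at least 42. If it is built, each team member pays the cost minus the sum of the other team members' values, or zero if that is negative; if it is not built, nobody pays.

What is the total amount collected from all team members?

11

Total value 54 ≥ cost 42, so it is built.
Member 1: others sum to 48; max(0, 42 - 48) = 0.
Member 2: others sum to 46; max(0, 42 - 46) = 0.
Member 3: others sum to 34; max(0, 42 - 34) = 8.
Member 4: others sum to 39; max(0, 42 - 39) = 3.
Member 5: others sum to 49; max(0, 42 - 49) = 0.
Total collected = 0 + 0 + 8 + 3 + 0 = 11.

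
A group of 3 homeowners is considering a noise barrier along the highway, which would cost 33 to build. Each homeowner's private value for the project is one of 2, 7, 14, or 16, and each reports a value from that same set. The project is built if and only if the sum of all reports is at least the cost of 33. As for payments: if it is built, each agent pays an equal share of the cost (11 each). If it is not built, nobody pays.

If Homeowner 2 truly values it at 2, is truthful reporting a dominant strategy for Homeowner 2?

Yes

Check each profile of the others' reports and compare truth against every alternative report.
Others report (14, 14): truth gives 0, best alternative gives -9.
Others report (14, 16): truth gives 0, best alternative gives -9.
Others report (16, 14): truth gives 0, best alternative gives -9.
Others report (16, 16): truth gives -9, best alternative gives -9.
Others report (2, 2): truth gives 0, best alternative gives 0.
Others report (2, 7): truth gives 0, best alternative gives 0.
(Remaining 10 profiles checked similarly; truth is weakly best in each.)
In every case the truthful report is at least as good as any alternative, so it is a dominant strategy.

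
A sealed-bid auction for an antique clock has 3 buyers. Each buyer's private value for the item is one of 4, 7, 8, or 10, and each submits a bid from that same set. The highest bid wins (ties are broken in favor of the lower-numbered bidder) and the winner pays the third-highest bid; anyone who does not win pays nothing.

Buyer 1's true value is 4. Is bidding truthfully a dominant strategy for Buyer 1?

Yes

Check each profile of the others' bids and compare truth against every alternative bid.
Others bid (7, 7): truth gives 0, best alternative gives -3.
Others bid (4, 4): truth gives 0, best alternative gives 0.
Others bid (4, 7): truth gives 0, best alternative gives 0.
Others bid (4, 8): truth gives 0, best alternative gives 0.
Others bid (4, 10): truth gives 0, best alternative gives 0.
Others bid (7, 4): truth gives 0, best alternative gives 0.
(Remaining 10 profiles checked similarly; truth is weakly best in each.)
In every case the truthful bid is at least as good as any alternative, so it is a dominant strategy.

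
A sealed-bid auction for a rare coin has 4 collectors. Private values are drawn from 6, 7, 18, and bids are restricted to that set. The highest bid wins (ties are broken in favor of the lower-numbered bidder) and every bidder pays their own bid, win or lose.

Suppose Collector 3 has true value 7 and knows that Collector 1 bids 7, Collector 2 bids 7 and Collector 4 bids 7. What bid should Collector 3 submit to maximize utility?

Bid 6: loses but pays 6, utility -6.
Bid 7: loses but pays 7, utility -7.
Bid 18: wins, pays 18, utility 7 - 18 = -11.
The best choice is 6 with utility -6.

6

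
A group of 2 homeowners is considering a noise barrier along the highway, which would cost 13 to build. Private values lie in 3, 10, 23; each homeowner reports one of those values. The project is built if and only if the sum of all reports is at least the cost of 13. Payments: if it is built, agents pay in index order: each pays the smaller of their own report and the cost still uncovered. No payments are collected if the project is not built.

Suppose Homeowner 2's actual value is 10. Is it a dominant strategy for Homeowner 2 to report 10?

Check each profile of the others' reports and compare truth against every alternative report.
Others report (23): truth gives 10, best alternative gives 10.
Others report (10): truth gives 7, best alternative gives 7.
Others report (3): truth gives 0, best alternative gives 0.
In every case the truthful report is at least as good as any alternative, so it is a dominant strategy.

Yes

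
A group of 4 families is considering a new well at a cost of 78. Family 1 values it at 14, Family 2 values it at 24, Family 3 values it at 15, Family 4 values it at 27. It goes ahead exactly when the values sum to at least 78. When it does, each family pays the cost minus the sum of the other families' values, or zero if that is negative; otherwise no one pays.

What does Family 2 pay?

Total value 80 ≥ cost 78, so the project is built.
The other families' values sum to 56.
Cost minus that sum is 78 - 56 = 22.

22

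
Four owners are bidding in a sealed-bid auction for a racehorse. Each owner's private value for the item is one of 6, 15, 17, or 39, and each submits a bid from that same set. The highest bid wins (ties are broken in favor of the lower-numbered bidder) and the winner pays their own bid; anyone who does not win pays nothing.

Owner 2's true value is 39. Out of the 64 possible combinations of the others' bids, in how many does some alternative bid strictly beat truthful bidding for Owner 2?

Others bid (6, 6, 6): truth gives 0; bid 15 gives 24 > 0. Violating.
Others bid (6, 6, 15): truth gives 0; bid 15 gives 24 > 0. Violating.
Others bid (6, 6, 17): truth gives 0; bid 17 gives 22 > 0. Violating.
Others bid (6, 15, 6): truth gives 0; bid 15 gives 24 > 0. Violating.
Others bid (6, 6, 39): truth gives 0; no alternative beats it.
Others bid (6, 15, 39): truth gives 0; no alternative beats it.
(Checking all 64 profiles: 18 have a profitable deviation, 46 do not.)

18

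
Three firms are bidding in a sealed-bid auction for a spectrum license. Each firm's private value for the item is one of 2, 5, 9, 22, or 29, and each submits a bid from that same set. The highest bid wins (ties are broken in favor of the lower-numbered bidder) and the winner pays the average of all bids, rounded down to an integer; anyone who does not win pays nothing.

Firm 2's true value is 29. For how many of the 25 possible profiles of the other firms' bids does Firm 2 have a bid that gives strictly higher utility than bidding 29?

12

Others bid (2, 2): truth gives 18; bid 5 gives 26 > 18. Violating.
Others bid (2, 5): truth gives 17; bid 5 gives 25 > 17. Violating.
Others bid (2, 9): truth gives 16; bid 9 gives 23 > 16. Violating.
Others bid (2, 22): truth gives 12; bid 22 gives 14 > 12. Violating.
Others bid (2, 29): truth gives 9; no alternative beats it.
Others bid (5, 29): truth gives 8; no alternative beats it.
(Checking all 25 profiles: 12 have a profitable deviation, 13 do not.)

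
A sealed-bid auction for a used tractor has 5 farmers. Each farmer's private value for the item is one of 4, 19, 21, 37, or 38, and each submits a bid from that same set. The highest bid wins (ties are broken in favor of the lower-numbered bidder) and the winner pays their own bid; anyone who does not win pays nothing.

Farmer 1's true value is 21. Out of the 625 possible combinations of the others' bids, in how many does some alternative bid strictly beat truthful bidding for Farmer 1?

16

Others bid (4, 4, 4, 4): truth gives 0; bid 4 gives 17 > 0. Violating.
Others bid (4, 4, 4, 19): truth gives 0; bid 19 gives 2 > 0. Violating.
Others bid (4, 4, 19, 4): truth gives 0; bid 19 gives 2 > 0. Violating.
Others bid (4, 4, 19, 19): truth gives 0; bid 19 gives 2 > 0. Violating.
Others bid (4, 4, 4, 21): truth gives 0; no alternative beats it.
Others bid (4, 4, 4, 37): truth gives 0; no alternative beats it.
(Checking all 625 profiles: 16 have a profitable deviation, 609 do not.)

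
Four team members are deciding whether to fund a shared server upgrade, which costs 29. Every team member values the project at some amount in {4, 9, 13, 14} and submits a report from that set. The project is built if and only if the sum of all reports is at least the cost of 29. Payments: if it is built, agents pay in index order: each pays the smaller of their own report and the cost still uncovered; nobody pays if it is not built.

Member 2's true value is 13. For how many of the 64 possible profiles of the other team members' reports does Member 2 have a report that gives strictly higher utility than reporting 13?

Others report (4, 4, 13): truth gives 0; report 9 gives 4 > 0. Violating.
Others report (4, 4, 14): truth gives 0; report 9 gives 4 > 0. Violating.
Others report (4, 9, 9): truth gives 0; report 9 gives 4 > 0. Violating.
Others report (4, 9, 13): truth gives 0; report 4 gives 9 > 0. Violating.
Others report (4, 4, 4): truth gives 0; no alternative beats it.
Others report (4, 4, 9): truth gives 0; no alternative beats it.
(Checking all 64 profiles: 60 have a profitable deviation, 4 do not.)

60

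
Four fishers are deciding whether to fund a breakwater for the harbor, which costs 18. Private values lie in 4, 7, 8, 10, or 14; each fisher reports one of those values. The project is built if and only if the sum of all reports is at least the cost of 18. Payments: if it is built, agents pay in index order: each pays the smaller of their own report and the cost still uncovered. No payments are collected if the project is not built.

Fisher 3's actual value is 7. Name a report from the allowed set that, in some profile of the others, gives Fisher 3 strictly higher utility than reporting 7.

Suppose Fisher 1 reports 4, Fisher 2 reports 4 and Fisher 4 reports 7.
Report 7: project built, pays 7, utility 7 - 7 = 0.
Report 4: project built, pays 4, utility 7 - 4 = 3.
So reporting 4 beats truth here (3 > 0).

4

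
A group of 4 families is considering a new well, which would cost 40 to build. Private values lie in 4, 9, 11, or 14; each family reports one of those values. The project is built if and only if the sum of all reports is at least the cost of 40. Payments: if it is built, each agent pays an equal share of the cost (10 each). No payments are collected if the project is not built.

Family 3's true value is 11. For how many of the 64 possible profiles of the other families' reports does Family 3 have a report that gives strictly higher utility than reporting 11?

10

Others report (4, 9, 14): truth gives 0; report 14 gives 1 > 0. Violating.
Others report (4, 11, 11): truth gives 0; report 14 gives 1 > 0. Violating.
Others report (4, 14, 9): truth gives 0; report 14 gives 1 > 0. Violating.
Others report (9, 4, 14): truth gives 0; report 14 gives 1 > 0. Violating.
Others report (4, 4, 4): truth gives 0; no alternative beats it.
Others report (4, 4, 9): truth gives 0; no alternative beats it.
(Checking all 64 profiles: 10 have a profitable deviation, 54 do not.)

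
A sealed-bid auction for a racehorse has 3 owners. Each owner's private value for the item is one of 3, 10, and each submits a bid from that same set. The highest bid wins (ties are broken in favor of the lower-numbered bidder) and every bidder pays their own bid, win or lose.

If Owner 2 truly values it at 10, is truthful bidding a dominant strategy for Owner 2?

No

Consider the case where Owner 1 bids 10 and Owner 3 bids 3.
Truthful bid 10: loses but pays 10, utility -10.
Bid 3 instead: loses but pays 3, utility -3.
Since -3 > -10, bidding 3 is strictly better here, so truthful bidding is not dominant.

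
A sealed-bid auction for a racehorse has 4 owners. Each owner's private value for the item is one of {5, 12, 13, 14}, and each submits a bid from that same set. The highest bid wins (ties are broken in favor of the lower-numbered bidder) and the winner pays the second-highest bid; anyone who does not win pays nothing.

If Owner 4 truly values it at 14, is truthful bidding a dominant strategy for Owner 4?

Yes

Check each profile of the others' bids and compare truth against every alternative bid.
Others bid (5, 5, 13): truth gives 1, best alternative gives 0.
Others bid (5, 12, 13): truth gives 1, best alternative gives 0.
Others bid (5, 13, 5): truth gives 1, best alternative gives 0.
Others bid (5, 13, 12): truth gives 1, best alternative gives 0.
Others bid (5, 13, 13): truth gives 1, best alternative gives 0.
Others bid (12, 5, 13): truth gives 1, best alternative gives 0.
(Remaining 58 profiles checked similarly; truth is weakly best in each.)
In every case the truthful bid is at least as good as any alternative, so it is a dominant strategy.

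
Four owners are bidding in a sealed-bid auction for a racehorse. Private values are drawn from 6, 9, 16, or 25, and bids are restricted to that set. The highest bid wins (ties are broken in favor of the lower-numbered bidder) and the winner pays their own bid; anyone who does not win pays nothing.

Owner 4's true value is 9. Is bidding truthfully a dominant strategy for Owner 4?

Check each profile of the others' bids and compare truth against every alternative bid.
Others bid (6, 6, 6): truth gives 0, best alternative gives 0.
Others bid (6, 6, 9): truth gives 0, best alternative gives 0.
Others bid (6, 6, 16): truth gives 0, best alternative gives 0.
Others bid (6, 6, 25): truth gives 0, best alternative gives 0.
Others bid (6, 9, 6): truth gives 0, best alternative gives 0.
Others bid (6, 9, 9): truth gives 0, best alternative gives 0.
(Remaining 58 profiles checked similarly; truth is weakly best in each.)
In every case the truthful bid is at least as good as any alternative, so it is a dominant strategy.

Yes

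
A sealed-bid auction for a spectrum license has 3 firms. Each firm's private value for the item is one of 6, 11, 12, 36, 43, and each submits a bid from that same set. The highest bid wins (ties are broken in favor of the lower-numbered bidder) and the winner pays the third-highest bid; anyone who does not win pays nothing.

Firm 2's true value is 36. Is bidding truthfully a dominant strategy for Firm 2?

No

Consider the case where Firm 1 bids 6 and Firm 3 bids 43.
Truthful bid 36: loses, pays 0, utility 0.
Bid 43 instead: wins, pays 6, utility 36 - 6 = 30.
Since 30 > 0, bidding 43 is strictly better here, so truthful bidding is not dominant.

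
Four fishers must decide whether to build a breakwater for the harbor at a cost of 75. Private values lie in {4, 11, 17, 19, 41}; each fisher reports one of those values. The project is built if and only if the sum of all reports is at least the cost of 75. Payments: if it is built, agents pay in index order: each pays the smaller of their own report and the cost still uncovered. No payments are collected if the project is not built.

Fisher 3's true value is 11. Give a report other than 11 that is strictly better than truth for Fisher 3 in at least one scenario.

Suppose Fisher 1 reports 4, Fisher 2 reports 41 and Fisher 4 reports 41.
Report 11: project built, pays 11, utility 11 - 11 = 0.
Report 4: project built, pays 4, utility 11 - 4 = 7.
So reporting 4 beats truth here (7 > 0).

4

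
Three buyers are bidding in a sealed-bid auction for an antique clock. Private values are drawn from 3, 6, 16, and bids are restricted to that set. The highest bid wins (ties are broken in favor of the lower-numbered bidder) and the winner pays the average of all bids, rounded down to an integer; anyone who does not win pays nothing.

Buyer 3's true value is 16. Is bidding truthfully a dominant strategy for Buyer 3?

Consider the case where Buyer 1 bids 3 and Buyer 2 bids 3.
Truthful bid 16: wins, pays 7, utility 16 - 7 = 9.
Bid 6 instead: wins, pays 4, utility 16 - 4 = 12.
Since 12 > 9, bidding 6 is strictly better here, so truthful bidding is not dominant.

No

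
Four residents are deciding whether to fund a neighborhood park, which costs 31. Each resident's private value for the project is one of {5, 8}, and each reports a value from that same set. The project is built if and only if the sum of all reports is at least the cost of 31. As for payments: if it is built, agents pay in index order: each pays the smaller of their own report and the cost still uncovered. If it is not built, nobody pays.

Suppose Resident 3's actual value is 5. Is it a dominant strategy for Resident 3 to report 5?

Check each profile of the others' reports and compare truth against every alternative report.
Others report (8, 8, 8): truth gives 0, best alternative gives -3.
Others report (5, 5, 5): truth gives 0, best alternative gives 0.
Others report (5, 5, 8): truth gives 0, best alternative gives 0.
Others report (5, 8, 5): truth gives 0, best alternative gives 0.
Others report (5, 8, 8): truth gives 0, best alternative gives 0.
Others report (8, 5, 5): truth gives 0, best alternative gives 0.
(Remaining 2 profiles checked similarly; truth is weakly best in each.)
In every case the truthful report is at least as good as any alternative, so it is a dominant strategy.

Yes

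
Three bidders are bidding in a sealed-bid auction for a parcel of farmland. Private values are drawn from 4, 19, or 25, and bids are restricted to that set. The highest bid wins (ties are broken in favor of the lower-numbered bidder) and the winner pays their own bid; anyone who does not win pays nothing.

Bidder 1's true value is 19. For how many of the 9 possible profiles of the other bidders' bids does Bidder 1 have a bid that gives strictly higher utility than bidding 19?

1

Others bid (4, 4): truth gives 0; bid 4 gives 15 > 0. Violating.
Others bid (4, 19): truth gives 0; no alternative beats it.
Others bid (4, 25): truth gives 0; no alternative beats it.
(Checking all 9 profiles: 1 has a profitable deviation, 8 do not.)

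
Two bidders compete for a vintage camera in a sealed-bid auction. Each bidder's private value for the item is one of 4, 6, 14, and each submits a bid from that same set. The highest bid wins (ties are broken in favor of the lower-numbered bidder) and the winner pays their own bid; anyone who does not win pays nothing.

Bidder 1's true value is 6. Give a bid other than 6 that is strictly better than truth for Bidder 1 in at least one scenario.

4

Suppose Bidder 2 bids 4.
Bid 6: wins, pays 6, utility 6 - 6 = 0.
Bid 4: wins, pays 4, utility 6 - 4 = 2.
So bidding 4 beats truth here (2 > 0).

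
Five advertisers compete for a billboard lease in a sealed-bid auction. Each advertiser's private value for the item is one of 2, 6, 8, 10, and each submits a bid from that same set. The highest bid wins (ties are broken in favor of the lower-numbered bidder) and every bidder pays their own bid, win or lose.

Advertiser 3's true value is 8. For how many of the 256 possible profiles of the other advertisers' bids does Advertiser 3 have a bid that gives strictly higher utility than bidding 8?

224

Others bid (2, 2, 2, 2): truth gives 0; bid 6 gives 2 > 0. Violating.
Others bid (2, 2, 2, 6): truth gives 0; bid 6 gives 2 > 0. Violating.
Others bid (2, 2, 2, 10): truth gives -8; bid 2 gives -2 > -8. Violating.
Others bid (2, 2, 6, 2): truth gives 0; bid 6 gives 2 > 0. Violating.
Others bid (2, 2, 2, 8): truth gives 0; no alternative beats it.
Others bid (2, 2, 6, 8): truth gives 0; no alternative beats it.
(Checking all 256 profiles: 224 have a profitable deviation, 32 do not.)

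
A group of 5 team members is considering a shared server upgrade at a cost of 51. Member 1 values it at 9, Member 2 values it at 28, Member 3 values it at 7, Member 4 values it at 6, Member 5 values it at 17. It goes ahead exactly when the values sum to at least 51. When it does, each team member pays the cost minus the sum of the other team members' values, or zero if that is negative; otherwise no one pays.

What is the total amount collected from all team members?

Total value 67 ≥ cost 51, so it is built.
Member 1: others sum to 58; max(0, 51 - 58) = 0.
Member 2: others sum to 39; max(0, 51 - 39) = 12.
Member 3: others sum to 60; max(0, 51 - 60) = 0.
Member 4: others sum to 61; max(0, 51 - 61) = 0.
Member 5: others sum to 50; max(0, 51 - 50) = 1.
Total collected = 0 + 12 + 0 + 0 + 1 = 13.

13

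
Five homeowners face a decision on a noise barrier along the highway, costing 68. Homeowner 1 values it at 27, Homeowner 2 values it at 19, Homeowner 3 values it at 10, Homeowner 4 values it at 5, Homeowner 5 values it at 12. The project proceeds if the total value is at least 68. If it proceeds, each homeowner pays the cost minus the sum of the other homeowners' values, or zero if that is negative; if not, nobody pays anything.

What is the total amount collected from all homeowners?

Total value 73 ≥ cost 68, so it is built.
Homeowner 1: others sum to 46; max(0, 68 - 46) = 22.
Homeowner 2: others sum to 54; max(0, 68 - 54) = 14.
Homeowner 3: others sum to 63; max(0, 68 - 63) = 5.
Homeowner 4: others sum to 68; max(0, 68 - 68) = 0.
Homeowner 5: others sum to 61; max(0, 68 - 61) = 7.
Total collected = 22 + 14 + 5 + 0 + 7 = 48.

48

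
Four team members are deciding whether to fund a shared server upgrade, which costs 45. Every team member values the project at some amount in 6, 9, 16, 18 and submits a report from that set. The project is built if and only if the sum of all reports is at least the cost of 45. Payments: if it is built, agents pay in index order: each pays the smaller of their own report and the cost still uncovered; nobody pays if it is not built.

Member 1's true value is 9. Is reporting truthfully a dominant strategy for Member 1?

No

Consider the case where Member 2 reports 6, Member 3 reports 16 and Member 4 reports 18.
Truthful report 9: project built, pays 9, utility 9 - 9 = 0.
Report 6 instead: project built, pays 6, utility 9 - 6 = 3.
Since 3 > 0, reporting 6 is strictly better here, so truthful reporting is not dominant.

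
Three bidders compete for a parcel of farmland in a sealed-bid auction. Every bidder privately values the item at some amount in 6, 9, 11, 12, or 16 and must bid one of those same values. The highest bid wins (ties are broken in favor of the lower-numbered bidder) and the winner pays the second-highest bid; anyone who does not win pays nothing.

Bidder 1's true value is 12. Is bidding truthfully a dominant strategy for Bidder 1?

Yes

Check each profile of the others' bids and compare truth against every alternative bid.
Others bid (6, 6): truth gives 6, best alternative gives 6.
Others bid (6, 9): truth gives 3, best alternative gives 3.
Others bid (9, 6): truth gives 3, best alternative gives 3.
Others bid (9, 9): truth gives 3, best alternative gives 3.
Others bid (6, 11): truth gives 1, best alternative gives 1.
Others bid (9, 11): truth gives 1, best alternative gives 1.
(Remaining 19 profiles checked similarly; truth is weakly best in each.)
In every case the truthful bid is at least as good as any alternative, so it is a dominant strategy.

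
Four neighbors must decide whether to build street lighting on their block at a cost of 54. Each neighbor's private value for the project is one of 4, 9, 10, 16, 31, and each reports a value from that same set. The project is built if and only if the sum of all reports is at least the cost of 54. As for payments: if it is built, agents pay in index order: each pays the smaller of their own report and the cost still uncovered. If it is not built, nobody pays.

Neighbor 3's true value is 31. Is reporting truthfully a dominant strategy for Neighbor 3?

No

Consider the case where Neighbor 1 reports 4, Neighbor 2 reports 4 and Neighbor 4 reports 31.
Truthful report 31: project built, pays 31, utility 31 - 31 = 0.
Report 16 instead: project built, pays 16, utility 31 - 16 = 15.
Since 15 > 0, reporting 16 is strictly better here, so truthful reporting is not dominant.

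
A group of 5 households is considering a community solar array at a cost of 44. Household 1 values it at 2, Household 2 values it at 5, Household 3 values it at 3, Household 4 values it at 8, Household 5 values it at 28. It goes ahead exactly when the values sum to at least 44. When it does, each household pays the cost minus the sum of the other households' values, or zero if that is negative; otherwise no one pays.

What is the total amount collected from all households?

36

Total value 46 ≥ cost 44, so it is built.
Household 1: others sum to 44; max(0, 44 - 44) = 0.
Household 2: others sum to 41; max(0, 44 - 41) = 3.
Household 3: others sum to 43; max(0, 44 - 43) = 1.
Household 4: others sum to 38; max(0, 44 - 38) = 6.
Household 5: others sum to 18; max(0, 44 - 18) = 26.
Total collected = 0 + 3 + 1 + 6 + 26 = 36.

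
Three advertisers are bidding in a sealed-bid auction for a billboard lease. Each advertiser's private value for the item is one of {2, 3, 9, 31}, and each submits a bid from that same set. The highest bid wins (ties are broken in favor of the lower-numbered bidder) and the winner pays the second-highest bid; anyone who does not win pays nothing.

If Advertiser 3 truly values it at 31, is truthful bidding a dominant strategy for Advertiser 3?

Check each profile of the others' bids and compare truth against every alternative bid.
Others bid (2, 9): truth gives 22, best alternative gives 0.
Others bid (3, 9): truth gives 22, best alternative gives 0.
Others bid (9, 2): truth gives 22, best alternative gives 0.
Others bid (9, 3): truth gives 22, best alternative gives 0.
Others bid (9, 9): truth gives 22, best alternative gives 0.
Others bid (2, 2): truth gives 29, best alternative gives 29.
(Remaining 10 profiles checked similarly; truth is weakly best in each.)
In every case the truthful bid is at least as good as any alternative, so it is a dominant strategy.

Yes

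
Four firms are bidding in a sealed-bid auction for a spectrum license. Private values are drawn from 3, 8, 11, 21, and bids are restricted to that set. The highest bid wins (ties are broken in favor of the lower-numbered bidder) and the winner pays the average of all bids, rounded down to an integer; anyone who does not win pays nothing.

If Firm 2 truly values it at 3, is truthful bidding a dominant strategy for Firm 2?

Check each profile of the others' bids and compare truth against every alternative bid.
Others bid (3, 8, 8): truth gives 0, best alternative gives -3.
Others bid (3, 3, 8): truth gives 0, best alternative gives -2.
Others bid (3, 8, 3): truth gives 0, best alternative gives -2.
Others bid (3, 3, 3): truth gives 0, best alternative gives -1.
Others bid (3, 3, 11): truth gives 0, best alternative gives 0.
Others bid (3, 3, 21): truth gives 0, best alternative gives 0.
(Remaining 58 profiles checked similarly; truth is weakly best in each.)
In every case the truthful bid is at least as good as any alternative, so it is a dominant strategy.

Yes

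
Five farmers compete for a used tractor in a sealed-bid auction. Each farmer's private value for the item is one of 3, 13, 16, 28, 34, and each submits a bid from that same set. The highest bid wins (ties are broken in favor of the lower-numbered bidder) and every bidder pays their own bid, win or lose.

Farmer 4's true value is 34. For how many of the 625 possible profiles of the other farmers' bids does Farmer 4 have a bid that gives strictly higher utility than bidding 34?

Others bid (3, 3, 3, 3): truth gives 0; bid 13 gives 21 > 0. Violating.
Others bid (3, 3, 3, 13): truth gives 0; bid 13 gives 21 > 0. Violating.
Others bid (3, 3, 3, 16): truth gives 0; bid 16 gives 18 > 0. Violating.
Others bid (3, 3, 3, 28): truth gives 0; bid 28 gives 6 > 0. Violating.
Others bid (3, 3, 3, 34): truth gives 0; no alternative beats it.
Others bid (3, 3, 13, 34): truth gives 0; no alternative beats it.
(Checking all 625 profiles: 413 have a profitable deviation, 212 do not.)

413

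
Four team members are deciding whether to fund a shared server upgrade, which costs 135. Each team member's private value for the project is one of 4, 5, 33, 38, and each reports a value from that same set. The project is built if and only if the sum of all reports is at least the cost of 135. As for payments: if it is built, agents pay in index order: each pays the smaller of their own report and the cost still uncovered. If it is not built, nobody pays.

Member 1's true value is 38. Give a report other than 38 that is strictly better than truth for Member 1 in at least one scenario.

33

Suppose Member 2 reports 33, Member 3 reports 33 and Member 4 reports 38.
Report 38: project built, pays 38, utility 38 - 38 = 0.
Report 33: project built, pays 33, utility 38 - 33 = 5.
So reporting 33 beats truth here (5 > 0).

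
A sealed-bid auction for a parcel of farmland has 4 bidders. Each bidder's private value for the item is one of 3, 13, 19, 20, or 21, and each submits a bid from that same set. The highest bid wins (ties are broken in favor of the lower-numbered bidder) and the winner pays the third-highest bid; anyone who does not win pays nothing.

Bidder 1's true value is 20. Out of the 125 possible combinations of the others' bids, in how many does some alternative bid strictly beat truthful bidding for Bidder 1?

Others bid (3, 3, 21): truth gives 0; bid 21 gives 17 > 0. Violating.
Others bid (3, 13, 21): truth gives 0; bid 21 gives 7 > 0. Violating.
Others bid (3, 19, 21): truth gives 0; bid 21 gives 1 > 0. Violating.
Others bid (3, 21, 3): truth gives 0; bid 21 gives 17 > 0. Violating.
Others bid (3, 3, 3): truth gives 17; no alternative beats it.
Others bid (3, 3, 13): truth gives 17; no alternative beats it.
(Checking all 125 profiles: 27 have a profitable deviation, 98 do not.)

27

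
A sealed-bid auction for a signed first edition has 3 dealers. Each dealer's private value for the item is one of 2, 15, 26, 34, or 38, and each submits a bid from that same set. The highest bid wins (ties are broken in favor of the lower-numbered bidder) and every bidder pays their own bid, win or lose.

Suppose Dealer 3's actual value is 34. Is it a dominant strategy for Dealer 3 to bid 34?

No

Consider the case where Dealer 1 bids 2 and Dealer 2 bids 2.
Truthful bid 34: wins, pays 34, utility 34 - 34 = 0.
Bid 15 instead: wins, pays 15, utility 34 - 15 = 19.
Since 19 > 0, bidding 15 is strictly better here, so truthful bidding is not dominant.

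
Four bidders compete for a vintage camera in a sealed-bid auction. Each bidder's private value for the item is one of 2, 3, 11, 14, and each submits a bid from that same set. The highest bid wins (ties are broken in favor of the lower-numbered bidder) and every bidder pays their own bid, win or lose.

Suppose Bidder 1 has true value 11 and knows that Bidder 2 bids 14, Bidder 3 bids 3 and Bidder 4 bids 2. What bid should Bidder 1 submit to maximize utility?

Bid 2: loses but pays 2, utility -2.
Bid 3: loses but pays 3, utility -3.
Bid 11: loses but pays 11, utility -11.
Bid 14: wins, pays 14, utility 11 - 14 = -3.
The best choice is 2 with utility -2.

2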